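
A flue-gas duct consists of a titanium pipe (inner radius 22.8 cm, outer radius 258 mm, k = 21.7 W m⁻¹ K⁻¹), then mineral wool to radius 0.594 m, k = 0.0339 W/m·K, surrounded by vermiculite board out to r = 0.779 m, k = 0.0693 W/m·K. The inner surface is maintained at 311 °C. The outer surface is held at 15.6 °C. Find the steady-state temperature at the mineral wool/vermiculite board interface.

T = 56.1 °C

Series thermal resistances, inner to outer:
  R'_titanium = ln(0.258/0.228)/(2πk) = 0.1236/(2π·21.7) = 9.066×10^-4 m·K/W
  R'_mineral wool = ln(0.594/0.258)/(2πk) = 0.8339/(2π·0.0339) = 3.915 m·K/W
  R'_vermiculite board = ln(0.779/0.594)/(2πk) = 0.2711/(2π·0.0693) = 0.6227 m·K/W
ΣR = 9.066×10^-4 + 3.915 + 0.6227 = 4.539 m·K/W
Q' = ΔT/ΣR = (311 °C − 15.6 °C)/4.539 = 65.08 W/m
From the inner boundary to the mineral wool/vermiculite board interface, ΣR_partial = 3.916 m·K/W.
T_interface = T_in − Q'·ΣR_partial = 311 °C − (65.08)(3.916) = 56.1 °C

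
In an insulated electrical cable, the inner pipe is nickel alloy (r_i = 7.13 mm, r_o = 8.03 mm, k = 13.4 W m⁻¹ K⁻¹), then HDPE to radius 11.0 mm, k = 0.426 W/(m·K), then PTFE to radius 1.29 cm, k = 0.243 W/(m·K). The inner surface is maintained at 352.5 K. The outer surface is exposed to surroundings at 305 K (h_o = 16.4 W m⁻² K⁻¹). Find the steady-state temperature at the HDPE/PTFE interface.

T = 346.7 K

Series thermal resistances, inner to outer:
  R'_nickel alloy = ln(0.00803/0.00713)/(2πk) = 0.1189/(2π·13.4) = 0.001412 m·K/W
  R'_HDPE = ln(0.0110/0.00803)/(2πk) = 0.3147/(2π·0.426) = 0.1176 m·K/W
  R'_PTFE = ln(0.0129/0.0110)/(2πk) = 0.1593/(2π·0.243) = 0.1044 m·K/W
  R'_conv,out = 1/(2πr h) = 1/(2π·0.0129·16.4) = 0.7523 m·K/W
ΣR = 0.001412 + 0.1176 + 0.1044 + 0.7523 = 0.9757 m·K/W
Q' = ΔT/ΣR = (352.5 K − 305 K)/0.9757 = 48.68 W/m
From the inner boundary to the HDPE/PTFE interface, ΣR_partial = 0.1190 m·K/W.
T_interface = T_in − Q'·ΣR_partial = 352.5 K − (48.68)(0.1190) = 346.7 K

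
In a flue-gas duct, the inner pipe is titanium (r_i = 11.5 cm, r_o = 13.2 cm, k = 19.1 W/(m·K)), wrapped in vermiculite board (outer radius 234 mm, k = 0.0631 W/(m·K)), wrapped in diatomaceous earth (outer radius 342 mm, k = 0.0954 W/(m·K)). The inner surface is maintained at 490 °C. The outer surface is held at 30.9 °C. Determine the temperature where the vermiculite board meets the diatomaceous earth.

Resistance network (inner→outer):
  R'_titanium = ln(0.132/0.115)/(2πk) = 0.1379/(2π·19.1) = 0.001149 m·K/W
  R'_vermiculite board = ln(0.234/0.132)/(2πk) = 0.5725/(2π·0.0631) = 1.444 m·K/W
  R'_diatomaceous earth = ln(0.342/0.234)/(2πk) = 0.3795/(2π·0.0954) = 0.6331 m·K/W
ΣR = 0.001149 + 1.444 + 0.6331 = 2.078 m·K/W
Q' = ΔT/ΣR = (490 °C − 30.9 °C)/2.078 = 220.9 W/m
From the inner boundary to the vermiculite board/diatomaceous earth interface, ΣR_partial = 1.445 m·K/W.
T_interface = T_in − Q'·ΣR_partial = 490 °C − (220.9)(1.445) = 171 °C

T = 171 °C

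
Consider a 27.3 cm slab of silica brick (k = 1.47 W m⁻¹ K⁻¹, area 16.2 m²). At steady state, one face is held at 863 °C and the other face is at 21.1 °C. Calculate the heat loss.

Q = 73.4 kW

Q = kA·ΔT/L = 1.47 × 16.2 × |863 °C − 21.1 °C| / 0.273 = 73400 W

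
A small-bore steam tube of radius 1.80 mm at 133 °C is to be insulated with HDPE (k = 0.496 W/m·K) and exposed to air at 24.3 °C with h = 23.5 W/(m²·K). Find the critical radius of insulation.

r_cr = 2.11 cm

For a cylinder, r_cr = k_ins/h = 0.496/23.5 = 0.0211 m = 2.11 cm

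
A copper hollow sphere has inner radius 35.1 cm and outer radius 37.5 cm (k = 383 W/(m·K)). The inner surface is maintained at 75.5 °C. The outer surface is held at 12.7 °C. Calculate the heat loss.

Q = 1.66×10^6 W

Q = 4πk·ΔT/(1/r₁ − 1/r₂) = 4π × 383 × 62.8 / (1/0.351 − 1/0.375) = 1.66×10^6 W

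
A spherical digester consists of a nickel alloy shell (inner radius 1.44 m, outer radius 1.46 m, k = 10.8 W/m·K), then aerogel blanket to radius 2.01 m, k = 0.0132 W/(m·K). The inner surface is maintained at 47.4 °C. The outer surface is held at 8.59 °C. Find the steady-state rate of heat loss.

Q = 34.3 W

Series thermal resistances, inner to outer:
  R_nickel alloy = (1/1.44 − 1/1.46)/(4πk) = 0.009513/(4π·10.8) = 7.009×10^-5 K/W
  R_aerogel blanket = (1/1.46 − 1/2.01)/(4πk) = 0.1874/(4π·0.0132) = 1.130 K/W
ΣR = 7.009×10^-5 + 1.130 = 1.130 K/W
Q = ΔT/ΣR = (47.4 °C − 8.59 °C)/1.130 = 34.3 W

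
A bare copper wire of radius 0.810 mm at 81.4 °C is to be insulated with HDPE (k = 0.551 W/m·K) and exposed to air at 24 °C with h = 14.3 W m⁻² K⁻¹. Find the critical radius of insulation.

r_cr = 3.85 cm

For a cylinder, r_cr = k_ins/h = 0.551/14.3 = 0.0385 m = 3.85 cm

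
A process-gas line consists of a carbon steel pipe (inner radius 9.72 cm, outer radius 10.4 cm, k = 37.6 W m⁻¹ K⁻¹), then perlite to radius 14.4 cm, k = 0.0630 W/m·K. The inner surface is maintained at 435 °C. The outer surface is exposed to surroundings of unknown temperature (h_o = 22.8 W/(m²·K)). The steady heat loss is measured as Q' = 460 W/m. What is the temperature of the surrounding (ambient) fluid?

T_out = 34.4 °C

Sum the resistances:
  R'_carbon steel = ln(0.104/0.0972)/(2πk) = 0.06762/(2π·37.6) = 2.862×10^-4 m·K/W
  R'_perlite = ln(0.144/0.104)/(2πk) = 0.3254/(2π·0.0630) = 0.8221 m·K/W
  R'_conv,out = 1/(2πr h) = 1/(2π·0.144·22.8) = 0.04848 m·K/W
ΣR = 0.8709 m·K/W
ΔT = Q'·ΣR = 460 × 0.8709 = 400.6 K
Heat flows outward, so T_out = T_in − ΔT = 435 − 400.6 = 34.4 °C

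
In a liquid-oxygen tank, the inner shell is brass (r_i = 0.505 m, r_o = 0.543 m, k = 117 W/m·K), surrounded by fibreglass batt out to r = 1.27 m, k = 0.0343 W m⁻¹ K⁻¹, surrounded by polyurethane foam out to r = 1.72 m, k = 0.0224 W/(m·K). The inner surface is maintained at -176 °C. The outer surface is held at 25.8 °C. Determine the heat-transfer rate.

Q = 63.5 W

Series thermal resistances, inner to outer:
  R_brass = (1/0.505 − 1/0.543)/(4πk) = 0.1386/(4π·117) = 9.425×10^-5 K/W
  R_fibreglass batt = (1/0.543 − 1/1.27)/(4πk) = 1.054/(4π·0.0343) = 2.446 K/W
  R_polyurethane foam = (1/1.27 − 1/1.72)/(4πk) = 0.2060/(4π·0.0224) = 0.7319 K/W
ΣR = 9.425×10^-5 + 2.446 + 0.7319 = 3.178 K/W
Q = ΔT/ΣR = (-176 °C − 25.8 °C)/3.178 = -63.5 W
(Negative Q ⇒ heat flows inward; heat gain = 63.5 W.)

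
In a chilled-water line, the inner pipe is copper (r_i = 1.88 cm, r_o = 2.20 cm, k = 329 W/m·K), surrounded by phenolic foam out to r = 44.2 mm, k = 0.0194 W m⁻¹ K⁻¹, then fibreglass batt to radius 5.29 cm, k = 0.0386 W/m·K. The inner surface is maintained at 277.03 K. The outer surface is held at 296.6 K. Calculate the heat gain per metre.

Treat each layer as a resistance in series:
  R'_copper = ln(0.0220/0.0188)/(2πk) = 0.1572/(2π·329) = 7.604×10^-5 m·K/W
  R'_phenolic foam = ln(0.0442/0.0220)/(2πk) = 0.6977/(2π·0.0194) = 5.724 m·K/W
  R'_fibreglass batt = ln(0.0529/0.0442)/(2πk) = 0.1797/(2π·0.0386) = 0.7408 m·K/W
ΣR = 7.604×10^-5 + 5.724 + 0.7408 = 6.465 m·K/W
Q' = ΔT/ΣR = (277.03 K − 296.6 K)/6.465 = -3.03 W/m
(Negative Q' ⇒ heat flows inward; heat gain = 3.03 W/m.)

Q' = 3.03 W/m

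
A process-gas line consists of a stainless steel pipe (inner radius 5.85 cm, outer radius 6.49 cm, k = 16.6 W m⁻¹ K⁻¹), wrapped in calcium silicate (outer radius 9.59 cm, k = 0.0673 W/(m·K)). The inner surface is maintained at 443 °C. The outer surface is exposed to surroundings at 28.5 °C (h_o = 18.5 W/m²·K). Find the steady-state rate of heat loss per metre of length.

Q' = 409 W/m

Series thermal resistances, inner to outer:
  R'_stainless steel = ln(0.0649/0.0585)/(2πk) = 0.1038/(2π·16.6) = 9.954×10^-4 m·K/W
  R'_calcium silicate = ln(0.0959/0.0649)/(2πk) = 0.3905/(2π·0.0673) = 0.9234 m·K/W
  R'_conv,out = 1/(2πr h) = 1/(2π·0.0959·18.5) = 0.08971 m·K/W
ΣR = 9.954×10^-4 + 0.9234 + 0.08971 = 1.014 m·K/W
Q' = ΔT/ΣR = (443 °C − 28.5 °C)/1.014 = 409 W/m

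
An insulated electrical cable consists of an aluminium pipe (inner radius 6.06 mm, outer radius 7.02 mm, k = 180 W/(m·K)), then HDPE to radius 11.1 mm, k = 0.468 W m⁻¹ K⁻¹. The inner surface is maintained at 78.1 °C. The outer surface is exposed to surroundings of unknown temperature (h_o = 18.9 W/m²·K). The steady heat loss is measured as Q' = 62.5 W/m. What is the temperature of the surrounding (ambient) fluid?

Sum the resistances:
  R'_aluminium = ln(0.00702/0.00606)/(2πk) = 0.1471/(2π·180) = 1.300×10^-4 m·K/W
  R'_HDPE = ln(0.0111/0.00702)/(2πk) = 0.4582/(2π·0.468) = 0.1558 m·K/W
  R'_conv,out = 1/(2πr h) = 1/(2π·0.0111·18.9) = 0.7586 m·K/W
ΣR = 0.9146 m·K/W
ΔT = Q'·ΣR = 62.5 × 0.9146 = 57.16 K
Heat flows outward, so T_out = T_in − ΔT = 78.1 − 57.16 = 20.9 °C

T_out = 20.9 °C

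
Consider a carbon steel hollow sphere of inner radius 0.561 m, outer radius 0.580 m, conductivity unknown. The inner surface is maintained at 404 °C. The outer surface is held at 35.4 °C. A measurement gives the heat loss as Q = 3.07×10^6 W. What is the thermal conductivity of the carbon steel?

k = 38.7 W/m·K

ΣR = ΔT/Q = |404 − 35.4|/3.07×10^6 = 1.201×10^-4 K/W
(1/r₁−1/r₂)/(4πk) = 1.201×10^-4 ⇒ k = 0.05839/(4π·1.201×10^-4) = 38.7 W/m·K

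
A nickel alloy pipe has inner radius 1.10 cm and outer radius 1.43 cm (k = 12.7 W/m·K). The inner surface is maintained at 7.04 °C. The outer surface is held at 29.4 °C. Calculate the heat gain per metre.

Q' = 2πk·ΔT/ln(r₂/r₁) = 2π × 12.7 × 22.36 / ln(0.0143/0.0110) = 6800 W/m

Q' = 6800 W/m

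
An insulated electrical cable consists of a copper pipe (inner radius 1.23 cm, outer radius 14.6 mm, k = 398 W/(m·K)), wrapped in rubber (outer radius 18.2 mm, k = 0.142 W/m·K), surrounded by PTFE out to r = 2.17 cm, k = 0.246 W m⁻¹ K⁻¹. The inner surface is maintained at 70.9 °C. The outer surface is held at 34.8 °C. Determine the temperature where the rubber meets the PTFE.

T = 46.2 °C

Treat each layer as a resistance in series:
  R'_copper = ln(0.0146/0.0123)/(2πk) = 0.1714/(2π·398) = 6.855×10^-5 m·K/W
  R'_rubber = ln(0.0182/0.0146)/(2πk) = 0.2204/(2π·0.142) = 0.2470 m·K/W
  R'_PTFE = ln(0.0217/0.0182)/(2πk) = 0.1759/(2π·0.246) = 0.1138 m·K/W
ΣR = 6.855×10^-5 + 0.2470 + 0.1138 = 0.3609 m·K/W
Q' = ΔT/ΣR = (70.9 °C − 34.8 °C)/0.3609 = 100.0 W/m
From the inner boundary to the rubber/PTFE interface, ΣR_partial = 0.2471 m·K/W.
T_interface = T_in − Q'·ΣR_partial = 70.9 °C − (100.0)(0.2471) = 46.2 °C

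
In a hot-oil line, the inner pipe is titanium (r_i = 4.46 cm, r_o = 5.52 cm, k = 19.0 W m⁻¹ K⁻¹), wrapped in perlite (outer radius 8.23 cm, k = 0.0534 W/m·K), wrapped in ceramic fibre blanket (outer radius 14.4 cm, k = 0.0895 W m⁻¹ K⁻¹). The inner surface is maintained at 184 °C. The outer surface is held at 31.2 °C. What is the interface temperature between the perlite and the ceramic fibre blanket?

Resistance network (inner→outer):
  R'_titanium = ln(0.0552/0.0446)/(2πk) = 0.2132/(2π·19.0) = 0.001786 m·K/W
  R'_perlite = ln(0.0823/0.0552)/(2πk) = 0.3994/(2π·0.0534) = 1.190 m·K/W
  R'_ceramic fibre blanket = ln(0.144/0.0823)/(2πk) = 0.5594/(2π·0.0895) = 0.9948 m·K/W
ΣR = 0.001786 + 1.190 + 0.9948 = 2.187 m·K/W
Q' = ΔT/ΣR = (184 °C − 31.2 °C)/2.187 = 69.87 W/m
From the inner boundary to the perlite/ceramic fibre blanket interface, ΣR_partial = 1.192 m·K/W.
T_interface = T_in − Q'·ΣR_partial = 184 °C − (69.87)(1.192) = 101 °C

T = 101 °C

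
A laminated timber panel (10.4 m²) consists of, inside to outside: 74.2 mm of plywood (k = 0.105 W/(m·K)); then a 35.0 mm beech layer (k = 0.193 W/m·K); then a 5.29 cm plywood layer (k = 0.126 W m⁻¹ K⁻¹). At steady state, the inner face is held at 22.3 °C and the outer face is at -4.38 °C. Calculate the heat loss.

Series thermal resistances, inner to outer:
  R_plywood = L/(kA) = 0.0742/(0.105·10.4) = 0.06795 K/W
  R_beech = L/(kA) = 0.0350/(0.193·10.4) = 0.01744 K/W
  R_plywood = L/(kA) = 0.0529/(0.126·10.4) = 0.04037 K/W
ΣR = 0.06795 + 0.01744 + 0.04037 = 0.1258 K/W
Q = ΔT/ΣR = (22.3 °C − -4.38 °C)/0.1258 = 212 W

Q = 212 W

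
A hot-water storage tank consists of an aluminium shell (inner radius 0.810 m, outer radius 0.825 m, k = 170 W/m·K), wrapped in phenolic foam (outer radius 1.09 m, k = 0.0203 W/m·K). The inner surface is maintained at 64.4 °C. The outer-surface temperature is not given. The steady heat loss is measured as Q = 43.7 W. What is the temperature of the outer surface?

T_out = 13.9 °C

Series resistances:
  R_aluminium = (1/0.810 − 1/0.825)/(4πk) = 0.02245/(4π·170) = 1.051×10^-5 K/W
  R_phenolic foam = (1/0.825 − 1/1.09)/(4πk) = 0.2947/(4π·0.0203) = 1.155 K/W
ΣR = 1.155 K/W
ΔT = Q·ΣR = 43.7 × 1.155 = 50.47 K
Heat flows outward, so T_out = T_in − ΔT = 64.4 − 50.47 = 13.9 °C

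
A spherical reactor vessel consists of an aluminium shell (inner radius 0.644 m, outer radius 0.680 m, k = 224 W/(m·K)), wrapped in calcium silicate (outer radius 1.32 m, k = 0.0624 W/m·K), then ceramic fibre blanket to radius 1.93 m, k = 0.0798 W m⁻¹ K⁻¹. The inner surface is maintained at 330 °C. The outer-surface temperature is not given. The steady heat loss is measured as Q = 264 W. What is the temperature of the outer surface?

Series resistances:
  R_aluminium = (1/0.644 − 1/0.680)/(4πk) = 0.08221/(4π·224) = 2.920×10^-5 K/W
  R_calcium silicate = (1/0.680 − 1/1.32)/(4πk) = 0.7130/(4π·0.0624) = 0.9093 K/W
  R_ceramic fibre blanket = (1/1.32 − 1/1.93)/(4πk) = 0.2394/(4π·0.0798) = 0.2388 K/W
ΣR = 1.148 K/W
ΔT = Q·ΣR = 264 × 1.148 = 303.1 K
Heat flows outward, so T_out = T_in − ΔT = 330 − 303.1 = 26.9 °C

T_out = 26.9 °C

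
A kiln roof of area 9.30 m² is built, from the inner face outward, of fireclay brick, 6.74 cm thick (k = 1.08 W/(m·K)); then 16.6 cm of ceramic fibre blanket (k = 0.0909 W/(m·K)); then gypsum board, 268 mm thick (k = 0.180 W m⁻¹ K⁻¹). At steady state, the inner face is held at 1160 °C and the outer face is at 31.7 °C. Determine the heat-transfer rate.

Series thermal resistances, inner to outer:
  R_fireclay brick = L/(kA) = 0.0674/(1.08·9.30) = 0.006710 K/W
  R_ceramic fibre blanket = L/(kA) = 0.166/(0.0909·9.30) = 0.1964 K/W
  R_gypsum board = L/(kA) = 0.268/(0.180·9.30) = 0.1601 K/W
ΣR = 0.006710 + 0.1964 + 0.1601 = 0.3632 K/W
Q = ΔT/ΣR = (1160 °C − 31.7 °C)/0.3632 = 3110 W

Q = 3110 W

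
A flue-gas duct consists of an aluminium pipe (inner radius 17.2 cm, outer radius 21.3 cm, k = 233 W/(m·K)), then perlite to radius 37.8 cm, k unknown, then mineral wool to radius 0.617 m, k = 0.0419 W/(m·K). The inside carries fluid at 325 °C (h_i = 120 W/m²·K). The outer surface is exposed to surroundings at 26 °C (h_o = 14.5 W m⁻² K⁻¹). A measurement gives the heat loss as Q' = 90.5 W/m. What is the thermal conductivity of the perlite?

ΣR = ΔT/Q' = |325 − 26|/90.5 = 3.304 m·K/W
Known resistances:
  R'_conv,in = 1/(2πr h) = 1/(2π·0.172·120) = 0.007711 m·K/W
  R'_aluminium = ln(0.213/0.172)/(2πk) = 0.2138/(2π·233) = 1.460×10^-4 m·K/W
  R'_mineral wool = ln(0.617/0.378)/(2πk) = 0.4900/(2π·0.0419) = 1.861 m·K/W
  R'_conv,out = 1/(2πr h) = 1/(2π·0.617·14.5) = 0.01779 m·K/W
R_perlite = ΣR − ΣR_known = 3.304 − 1.887 = 1.417 m·K/W
ln(r₂/r₁)/(2πk) = 1.417 ⇒ k = 0.5736/(2π·1.417) = 0.0644 W/m·K

k = 0.0644 W/m·K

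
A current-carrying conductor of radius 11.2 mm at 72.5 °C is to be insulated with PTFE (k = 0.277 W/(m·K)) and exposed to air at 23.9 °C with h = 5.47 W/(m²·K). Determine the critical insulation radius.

r_cr = 5.06 cm

For a cylinder, r_cr = k_ins/h = 0.277/5.47 = 0.0506 m = 5.06 cm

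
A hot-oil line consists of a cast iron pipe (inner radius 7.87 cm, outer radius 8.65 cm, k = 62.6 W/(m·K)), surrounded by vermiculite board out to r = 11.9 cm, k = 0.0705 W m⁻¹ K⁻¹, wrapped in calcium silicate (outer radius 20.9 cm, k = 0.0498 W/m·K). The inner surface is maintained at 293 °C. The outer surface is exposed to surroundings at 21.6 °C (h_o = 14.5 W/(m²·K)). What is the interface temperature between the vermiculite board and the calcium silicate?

T = 217 °C

Treat each layer as a resistance in series:
  R'_cast iron = ln(0.0865/0.0787)/(2πk) = 0.09450/(2π·62.6) = 2.403×10^-4 m·K/W
  R'_vermiculite board = ln(0.119/0.0865)/(2πk) = 0.3190/(2π·0.0705) = 0.7201 m·K/W
  R'_calcium silicate = ln(0.209/0.119)/(2πk) = 0.5632/(2π·0.0498) = 1.800 m·K/W
  R'_conv,out = 1/(2πr h) = 1/(2π·0.209·14.5) = 0.05252 m·K/W
ΣR = 2.403×10^-4 + 0.7201 + 1.800 + 0.05252 = 2.573 m·K/W
Q' = ΔT/ΣR = (293 °C − 21.6 °C)/2.573 = 105.5 W/m
From the inner boundary to the vermiculite board/calcium silicate interface, ΣR_partial = 0.7203 m·K/W.
T_interface = T_in − Q'·ΣR_partial = 293 °C − (105.5)(0.7203) = 217 °C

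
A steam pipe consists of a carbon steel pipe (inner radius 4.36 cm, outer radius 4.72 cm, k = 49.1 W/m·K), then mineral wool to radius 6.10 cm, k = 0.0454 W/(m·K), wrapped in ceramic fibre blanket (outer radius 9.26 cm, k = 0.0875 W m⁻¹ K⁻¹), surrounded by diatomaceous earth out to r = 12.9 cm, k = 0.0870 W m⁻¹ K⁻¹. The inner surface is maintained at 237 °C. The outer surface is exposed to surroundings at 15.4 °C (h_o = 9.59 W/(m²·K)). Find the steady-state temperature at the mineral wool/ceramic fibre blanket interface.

Resistance network (inner→outer):
  R'_carbon steel = ln(0.0472/0.0436)/(2πk) = 0.07934/(2π·49.1) = 2.572×10^-4 m·K/W
  R'_mineral wool = ln(0.0610/0.0472)/(2πk) = 0.2565/(2π·0.0454) = 0.8991 m·K/W
  R'_ceramic fibre blanket = ln(0.0926/0.0610)/(2πk) = 0.4174/(2π·0.0875) = 0.7592 m·K/W
  R'_diatomaceous earth = ln(0.129/0.0926)/(2πk) = 0.3315/(2π·0.0870) = 0.6065 m·K/W
  R'_conv,out = 1/(2πr h) = 1/(2π·0.129·9.59) = 0.1287 m·K/W
ΣR = 2.572×10^-4 + 0.8991 + 0.7592 + 0.6065 + 0.1287 = 2.394 m·K/W
Q' = ΔT/ΣR = (237 °C − 15.4 °C)/2.394 = 92.56 W/m
From the inner boundary to the mineral wool/ceramic fibre blanket interface, ΣR_partial = 0.8994 m·K/W.
T_interface = T_in − Q'·ΣR_partial = 237 °C − (92.56)(0.8994) = 154 °C

T = 154 °C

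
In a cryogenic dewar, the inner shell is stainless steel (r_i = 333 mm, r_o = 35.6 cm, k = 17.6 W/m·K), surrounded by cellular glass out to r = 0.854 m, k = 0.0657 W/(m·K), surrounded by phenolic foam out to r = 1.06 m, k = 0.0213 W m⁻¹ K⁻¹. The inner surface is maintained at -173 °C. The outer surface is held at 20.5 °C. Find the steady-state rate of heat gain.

Q = 68.3 W

Treat each layer as a resistance in series:
  R_stainless steel = (1/0.333 − 1/0.356)/(4πk) = 0.1940/(4π·17.6) = 8.772×10^-4 K/W
  R_cellular glass = (1/0.356 − 1/0.854)/(4πk) = 1.638/(4π·0.0657) = 1.984 K/W
  R_phenolic foam = (1/0.854 − 1/1.06)/(4πk) = 0.2276/(4π·0.0213) = 0.8502 K/W
ΣR = 8.772×10^-4 + 1.984 + 0.8502 = 2.835 K/W
Q = ΔT/ΣR = (-173 °C − 20.5 °C)/2.835 = -68.3 W
(Negative Q ⇒ heat flows inward; heat gain = 68.3 W.)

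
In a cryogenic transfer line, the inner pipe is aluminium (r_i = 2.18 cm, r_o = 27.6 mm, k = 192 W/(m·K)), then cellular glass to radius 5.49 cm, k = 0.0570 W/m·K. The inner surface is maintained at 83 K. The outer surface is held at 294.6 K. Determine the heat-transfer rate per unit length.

Treat each layer as a resistance in series:
  R'_aluminium = ln(0.0276/0.0218)/(2πk) = 0.2359/(2π·192) = 1.955×10^-4 m·K/W
  R'_cellular glass = ln(0.0549/0.0276)/(2πk) = 0.6877/(2π·0.0570) = 1.920 m·K/W
ΣR = 1.955×10^-4 + 1.920 = 1.920 m·K/W
Q' = ΔT/ΣR = (83 K − 294.6 K)/1.920 = -110 W/m
(Negative Q' ⇒ heat flows inward; heat gain = 110 W/m.)

Q' = 110 W/m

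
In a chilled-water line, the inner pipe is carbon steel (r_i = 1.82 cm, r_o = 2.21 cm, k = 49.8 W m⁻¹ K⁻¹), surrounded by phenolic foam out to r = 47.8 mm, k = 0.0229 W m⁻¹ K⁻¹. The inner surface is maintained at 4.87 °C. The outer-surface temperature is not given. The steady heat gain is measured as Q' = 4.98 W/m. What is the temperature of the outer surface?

Sum the resistances:
  R'_carbon steel = ln(0.0221/0.0182)/(2πk) = 0.1942/(2π·49.8) = 6.205×10^-4 m·K/W
  R'_phenolic foam = ln(0.0478/0.0221)/(2πk) = 0.7714/(2π·0.0229) = 5.362 m·K/W
ΣR = 5.362 m·K/W
ΔT = Q'·ΣR = 4.98 × 5.362 = 26.70 K
Heat flows inward, so T_out = T_in + ΔT = 4.87 + 26.70 = 31.6 °C

T_out = 31.6 °C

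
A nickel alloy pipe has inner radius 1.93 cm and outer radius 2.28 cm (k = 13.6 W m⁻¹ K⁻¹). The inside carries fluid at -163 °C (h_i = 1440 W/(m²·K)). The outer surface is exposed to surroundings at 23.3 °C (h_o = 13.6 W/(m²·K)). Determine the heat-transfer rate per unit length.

Series thermal resistances, inner to outer:
  R'_conv,in = 1/(2πr h) = 1/(2π·0.0193·1440) = 0.005727 m·K/W
  R'_nickel alloy = ln(0.0228/0.0193)/(2πk) = 0.1667/(2π·13.6) = 0.001950 m·K/W
  R'_conv,out = 1/(2πr h) = 1/(2π·0.0228·13.6) = 0.5133 m·K/W
ΣR = 0.005727 + 0.001950 + 0.5133 = 0.5210 m·K/W
Q' = ΔT/ΣR = (-163 °C − 23.3 °C)/0.5210 = -358 W/m
(Negative Q' ⇒ heat flows inward; heat gain = 358 W/m.)

Q' = 358 W/m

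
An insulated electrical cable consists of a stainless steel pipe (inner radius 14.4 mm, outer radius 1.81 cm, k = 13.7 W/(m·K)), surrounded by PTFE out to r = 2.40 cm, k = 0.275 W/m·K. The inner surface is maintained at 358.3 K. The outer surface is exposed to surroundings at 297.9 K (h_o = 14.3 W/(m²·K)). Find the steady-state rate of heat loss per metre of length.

Q' = 95.9 W/m

Resistance network (inner→outer):
  R'_stainless steel = ln(0.0181/0.0144)/(2πk) = 0.2287/(2π·13.7) = 0.002657 m·K/W
  R'_PTFE = ln(0.0240/0.0181)/(2πk) = 0.2821/(2π·0.275) = 0.1633 m·K/W
  R'_conv,out = 1/(2πr h) = 1/(2π·0.0240·14.3) = 0.4637 m·K/W
ΣR = 0.002657 + 0.1633 + 0.4637 = 0.6297 m·K/W
Q' = ΔT/ΣR = (358.3 K − 297.9 K)/0.6297 = 95.9 W/m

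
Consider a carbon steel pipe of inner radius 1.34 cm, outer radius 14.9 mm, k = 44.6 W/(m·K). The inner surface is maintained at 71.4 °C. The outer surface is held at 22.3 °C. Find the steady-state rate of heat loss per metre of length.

Q' = 2πk·ΔT/ln(r₂/r₁) = 2π × 44.6 × 49.1 / ln(0.0149/0.0134) = 1.30×10^5 W/m

Q' = 1.30×10^5 W/m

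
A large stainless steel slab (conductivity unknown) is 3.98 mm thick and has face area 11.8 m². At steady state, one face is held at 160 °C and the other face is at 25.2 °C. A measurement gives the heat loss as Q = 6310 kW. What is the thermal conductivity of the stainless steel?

k = 15.8 W/m·K

ΣR = ΔT/Q = |160 − 25.2|/6.31×10^6 = 2.136×10^-5 K/W
L/(kA) = 2.136×10^-5 ⇒ k = 0.00398/(2.136×10^-5·11.8) = 15.8 W/m·K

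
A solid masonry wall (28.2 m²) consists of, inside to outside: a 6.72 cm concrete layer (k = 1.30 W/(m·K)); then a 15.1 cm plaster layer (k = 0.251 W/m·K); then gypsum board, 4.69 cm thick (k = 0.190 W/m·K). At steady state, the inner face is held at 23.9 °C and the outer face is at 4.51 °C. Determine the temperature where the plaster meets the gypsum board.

T = 9.83 °C

Series thermal resistances, inner to outer:
  R_concrete = L/(kA) = 0.0672/(1.30·28.2) = 0.001833 K/W
  R_plaster = L/(kA) = 0.151/(0.251·28.2) = 0.02133 K/W
  R_gypsum board = L/(kA) = 0.0469/(0.190·28.2) = 0.008753 K/W
ΣR = 0.001833 + 0.02133 + 0.008753 = 0.03192 K/W
Q = ΔT/ΣR = (23.9 °C − 4.51 °C)/0.03192 = 607.5 W
From the inner boundary to the plaster/gypsum board interface, ΣR_partial = 0.02316 K/W.
T_interface = T_in − Q·ΣR_partial = 23.9 °C − (607.5)(0.02316) = 9.83 °C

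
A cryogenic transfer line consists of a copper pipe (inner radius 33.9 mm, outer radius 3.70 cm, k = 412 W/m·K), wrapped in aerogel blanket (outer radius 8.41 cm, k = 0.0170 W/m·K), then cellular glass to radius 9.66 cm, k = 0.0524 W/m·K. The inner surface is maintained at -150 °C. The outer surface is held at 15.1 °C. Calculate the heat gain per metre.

Q' = 20.4 W/m

Treat each layer as a resistance in series:
  R'_copper = ln(0.0370/0.0339)/(2πk) = 0.08750/(2π·412) = 3.380×10^-5 m·K/W
  R'_aerogel blanket = ln(0.0841/0.0370)/(2πk) = 0.8211/(2π·0.0170) = 7.687 m·K/W
  R'_cellular glass = ln(0.0966/0.0841)/(2πk) = 0.1386/(2π·0.0524) = 0.4209 m·K/W
ΣR = 3.380×10^-5 + 7.687 + 0.4209 = 8.108 m·K/W
Q' = ΔT/ΣR = (-150 °C − 15.1 °C)/8.108 = -20.4 W/m
(Negative Q' ⇒ heat flows inward; heat gain = 20.4 W/m.)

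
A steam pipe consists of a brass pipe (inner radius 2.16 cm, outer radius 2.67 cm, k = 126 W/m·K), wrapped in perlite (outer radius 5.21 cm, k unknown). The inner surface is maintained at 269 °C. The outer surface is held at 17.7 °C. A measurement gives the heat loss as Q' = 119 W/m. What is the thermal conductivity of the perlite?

ΣR = ΔT/Q' = |269 − 17.7|/119 = 2.112 m·K/W
Known resistances:
  R'_brass = ln(0.0267/0.0216)/(2πk) = 0.2120/(2π·126) = 2.677×10^-4 m·K/W
R_perlite = ΣR − ΣR_known = 2.112 − 2.677×10^-4 = 2.112 m·K/W
ln(r₂/r₁)/(2πk) = 2.112 ⇒ k = 0.6685/(2π·2.112) = 0.0504 W/m·K

k = 0.0504 W/m·K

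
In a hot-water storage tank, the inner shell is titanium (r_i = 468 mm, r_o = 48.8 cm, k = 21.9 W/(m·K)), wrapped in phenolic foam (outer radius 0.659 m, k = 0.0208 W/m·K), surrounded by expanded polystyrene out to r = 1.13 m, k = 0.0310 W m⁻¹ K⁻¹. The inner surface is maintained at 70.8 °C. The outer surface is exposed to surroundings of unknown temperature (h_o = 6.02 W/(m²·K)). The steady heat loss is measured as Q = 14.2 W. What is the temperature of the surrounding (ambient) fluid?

T_out = 18.7 °C

Sum the resistances:
  R_titanium = (1/0.468 − 1/0.488)/(4πk) = 0.08757/(4π·21.9) = 3.182×10^-4 K/W
  R_phenolic foam = (1/0.488 − 1/0.659)/(4πk) = 0.5317/(4π·0.0208) = 2.034 K/W
  R_expanded polystyrene = (1/0.659 − 1/1.13)/(4πk) = 0.6325/(4π·0.0310) = 1.624 K/W
  R_conv,out = 1/(4πr²h) = 1/(4π·1.13²·6.02) = 0.01035 K/W
ΣR = 3.669 K/W
ΔT = Q·ΣR = 14.2 × 3.669 = 52.10 K
Heat flows outward, so T_out = T_in − ΔT = 70.8 − 52.10 = 18.7 °C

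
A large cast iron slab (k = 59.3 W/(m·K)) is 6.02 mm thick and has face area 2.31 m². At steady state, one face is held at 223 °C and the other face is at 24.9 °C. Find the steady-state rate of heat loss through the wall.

Q = 4.51×10^6 W

Q = kA·ΔT/L = 59.3 × 2.31 × |223 °C − 24.9 °C| / 0.00602 = 4.51×10^6 W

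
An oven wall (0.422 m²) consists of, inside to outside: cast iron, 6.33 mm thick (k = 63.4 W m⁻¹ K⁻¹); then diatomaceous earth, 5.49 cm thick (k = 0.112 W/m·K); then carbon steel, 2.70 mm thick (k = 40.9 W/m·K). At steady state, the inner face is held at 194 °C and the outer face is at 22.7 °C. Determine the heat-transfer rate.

Series thermal resistances, inner to outer:
  R_cast iron = L/(kA) = 0.00633/(63.4·0.422) = 2.366×10^-4 K/W
  R_diatomaceous earth = L/(kA) = 0.0549/(0.112·0.422) = 1.162 K/W
  R_carbon steel = L/(kA) = 0.00270/(40.9·0.422) = 1.564×10^-4 K/W
ΣR = 2.366×10^-4 + 1.162 + 1.564×10^-4 = 1.162 K/W
Q = ΔT/ΣR = (194 °C − 22.7 °C)/1.162 = 147 W

Q = 147 W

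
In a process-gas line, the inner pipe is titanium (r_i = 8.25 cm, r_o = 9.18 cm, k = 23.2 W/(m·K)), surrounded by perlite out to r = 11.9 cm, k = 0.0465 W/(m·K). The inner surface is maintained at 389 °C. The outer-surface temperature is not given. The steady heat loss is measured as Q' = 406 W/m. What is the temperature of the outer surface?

Sum the resistances:
  R'_titanium = ln(0.0918/0.0825)/(2πk) = 0.1068/(2π·23.2) = 7.328×10^-4 m·K/W
  R'_perlite = ln(0.119/0.0918)/(2πk) = 0.2595/(2π·0.0465) = 0.8882 m·K/W
ΣR = 0.8890 m·K/W
ΔT = Q'·ΣR = 406 × 0.8890 = 360.9 K
Heat flows outward, so T_out = T_in − ΔT = 389 − 360.9 = 28.1 °C

T_out = 28.1 °C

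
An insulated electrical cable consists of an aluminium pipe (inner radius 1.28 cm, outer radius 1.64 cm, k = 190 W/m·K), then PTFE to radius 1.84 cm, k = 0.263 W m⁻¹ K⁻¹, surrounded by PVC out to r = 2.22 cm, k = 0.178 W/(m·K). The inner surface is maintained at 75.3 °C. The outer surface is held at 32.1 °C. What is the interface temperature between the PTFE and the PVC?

Resistance network (inner→outer):
  R'_aluminium = ln(0.0164/0.0128)/(2πk) = 0.2478/(2π·190) = 2.076×10^-4 m·K/W
  R'_PTFE = ln(0.0184/0.0164)/(2πk) = 0.1151/(2π·0.263) = 0.06963 m·K/W
  R'_PVC = ln(0.0222/0.0184)/(2πk) = 0.1877/(2π·0.178) = 0.1679 m·K/W
ΣR = 2.076×10^-4 + 0.06963 + 0.1679 = 0.2377 m·K/W
Q' = ΔT/ΣR = (75.3 °C − 32.1 °C)/0.2377 = 181.7 W/m
From the inner boundary to the PTFE/PVC interface, ΣR_partial = 0.06984 m·K/W.
T_interface = T_in − Q'·ΣR_partial = 75.3 °C − (181.7)(0.06984) = 62.6 °C

T = 62.6 °C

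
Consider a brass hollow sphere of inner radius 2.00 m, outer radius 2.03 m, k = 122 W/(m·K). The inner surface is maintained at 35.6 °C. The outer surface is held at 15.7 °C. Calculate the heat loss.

Q = 4.13×10^6 W

Q = 4πk·ΔT/(1/r₁ − 1/r₂) = 4π × 122 × 19.9 / (1/2.00 − 1/2.03) = 4.13×10^6 W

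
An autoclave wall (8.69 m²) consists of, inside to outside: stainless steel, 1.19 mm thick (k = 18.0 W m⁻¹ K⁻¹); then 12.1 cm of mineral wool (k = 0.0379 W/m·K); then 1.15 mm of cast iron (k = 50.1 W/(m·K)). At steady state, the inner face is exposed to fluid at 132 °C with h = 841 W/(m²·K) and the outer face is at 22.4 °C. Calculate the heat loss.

Treat each layer as a resistance in series:
  R_conv,in = 1/(hA) = 1/(841·8.69) = 1.368×10^-4 K/W
  R_stainless steel = L/(kA) = 0.00119/(18.0·8.69) = 7.608×10^-6 K/W
  R_mineral wool = L/(kA) = 0.121/(0.0379·8.69) = 0.3674 K/W
  R_cast iron = L/(kA) = 0.00115/(50.1·8.69) = 2.641×10^-6 K/W
ΣR = 1.368×10^-4 + 7.608×10^-6 + 0.3674 + 2.641×10^-6 = 0.3675 K/W
Q = ΔT/ΣR = (132 °C − 22.4 °C)/0.3675 = 298 W

Q = 298 W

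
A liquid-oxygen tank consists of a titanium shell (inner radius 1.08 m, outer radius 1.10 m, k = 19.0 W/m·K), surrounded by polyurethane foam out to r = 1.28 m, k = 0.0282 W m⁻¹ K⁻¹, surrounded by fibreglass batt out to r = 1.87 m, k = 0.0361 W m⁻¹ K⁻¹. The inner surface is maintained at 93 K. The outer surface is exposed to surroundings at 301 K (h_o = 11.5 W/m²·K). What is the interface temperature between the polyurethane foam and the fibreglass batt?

Series thermal resistances, inner to outer:
  R_titanium = (1/1.08 − 1/1.10)/(4πk) = 0.01684/(4π·19.0) = 7.051×10^-5 K/W
  R_polyurethane foam = (1/1.10 − 1/1.28)/(4πk) = 0.1278/(4π·0.0282) = 0.3608 K/W
  R_fibreglass batt = (1/1.28 − 1/1.87)/(4πk) = 0.2465/(4π·0.0361) = 0.5434 K/W
  R_conv,out = 1/(4πr²h) = 1/(4π·1.87²·11.5) = 0.001979 K/W
ΣR = 7.051×10^-5 + 0.3608 + 0.5434 + 0.001979 = 0.9062 K/W
Q = ΔT/ΣR = (93 K − 301 K)/0.9062 = -229.5 W
From the inner boundary to the polyurethane foam/fibreglass batt interface, ΣR_partial = 0.3609 K/W.
T_interface = T_in − Q·ΣR_partial = 93 K − (-229.5)(0.3609) = 175.8 K

T = 175.8 K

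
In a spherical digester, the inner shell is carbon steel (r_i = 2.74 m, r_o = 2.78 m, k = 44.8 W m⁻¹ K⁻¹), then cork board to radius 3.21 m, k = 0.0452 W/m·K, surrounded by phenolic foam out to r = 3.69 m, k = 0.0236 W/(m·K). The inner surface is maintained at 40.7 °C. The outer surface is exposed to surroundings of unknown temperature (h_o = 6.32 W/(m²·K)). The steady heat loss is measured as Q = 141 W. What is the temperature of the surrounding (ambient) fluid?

T_out = 9.34 °C

Series resistances:
  R_carbon steel = (1/2.74 − 1/2.78)/(4πk) = 0.005251/(4π·44.8) = 9.328×10^-6 K/W
  R_cork board = (1/2.78 − 1/3.21)/(4πk) = 0.04819/(4π·0.0452) = 0.08483 K/W
  R_phenolic foam = (1/3.21 − 1/3.69)/(4πk) = 0.04052/(4π·0.0236) = 0.1366 K/W
  R_conv,out = 1/(4πr²h) = 1/(4π·3.69²·6.32) = 9.247×10^-4 K/W
ΣR = 0.2224 K/W
ΔT = Q·ΣR = 141 × 0.2224 = 31.36 K
Heat flows outward, so T_out = T_in − ΔT = 40.7 − 31.36 = 9.34 °C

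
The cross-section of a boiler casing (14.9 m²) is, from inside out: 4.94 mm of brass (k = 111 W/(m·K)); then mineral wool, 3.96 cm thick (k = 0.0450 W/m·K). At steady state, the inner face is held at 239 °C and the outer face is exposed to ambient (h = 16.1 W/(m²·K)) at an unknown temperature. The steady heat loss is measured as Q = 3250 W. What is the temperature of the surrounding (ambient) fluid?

Sum the resistances:
  R_brass = L/(kA) = 0.00494/(111·14.9) = 2.987×10^-6 K/W
  R_mineral wool = L/(kA) = 0.0396/(0.0450·14.9) = 0.05906 K/W
  R_conv,out = 1/(hA) = 1/(16.1·14.9) = 0.004169 K/W
ΣR = 0.06323 K/W
ΔT = Q·ΣR = 3250 × 0.06323 = 205.5 K
Heat flows outward, so T_out = T_in − ΔT = 239 − 205.5 = 33.5 °C

T_out = 33.5 °C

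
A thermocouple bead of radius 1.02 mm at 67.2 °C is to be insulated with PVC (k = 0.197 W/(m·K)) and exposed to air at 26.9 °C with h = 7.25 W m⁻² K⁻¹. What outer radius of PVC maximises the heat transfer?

For a sphere, r_cr = 2k_ins/h = 2·0.197/7.25 = 0.0543 m = 5.43 cm

r_cr = 5.43 cm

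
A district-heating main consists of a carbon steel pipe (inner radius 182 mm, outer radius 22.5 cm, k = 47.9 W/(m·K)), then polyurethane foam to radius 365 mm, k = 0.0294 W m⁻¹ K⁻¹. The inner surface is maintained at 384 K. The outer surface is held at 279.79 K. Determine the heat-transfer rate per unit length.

Resistance network (inner→outer):
  R'_carbon steel = ln(0.225/0.182)/(2πk) = 0.2121/(2π·47.9) = 7.047×10^-4 m·K/W
  R'_polyurethane foam = ln(0.365/0.225)/(2πk) = 0.4838/(2π·0.0294) = 2.619 m·K/W
ΣR = 7.047×10^-4 + 2.619 = 2.620 m·K/W
Q' = ΔT/ΣR = (384 K − 279.79 K)/2.620 = 39.8 W/m

Q' = 39.8 W/m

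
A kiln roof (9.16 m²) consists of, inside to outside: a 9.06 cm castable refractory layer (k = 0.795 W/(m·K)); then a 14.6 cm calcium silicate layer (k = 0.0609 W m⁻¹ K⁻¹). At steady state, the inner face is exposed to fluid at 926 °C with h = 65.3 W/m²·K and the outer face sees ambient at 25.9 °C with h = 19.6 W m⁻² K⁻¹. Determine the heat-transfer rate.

Q = 3200 W

Series thermal resistances, inner to outer:
  R_conv,in = 1/(hA) = 1/(65.3·9.16) = 0.001672 K/W
  R_castable refractory = L/(kA) = 0.0906/(0.795·9.16) = 0.01244 K/W
  R_calcium silicate = L/(kA) = 0.146/(0.0609·9.16) = 0.2617 K/W
  R_conv,out = 1/(hA) = 1/(19.6·9.16) = 0.005570 K/W
ΣR = 0.001672 + 0.01244 + 0.2617 + 0.005570 = 0.2814 K/W
Q = ΔT/ΣR = (926 °C − 25.9 °C)/0.2814 = 3200 W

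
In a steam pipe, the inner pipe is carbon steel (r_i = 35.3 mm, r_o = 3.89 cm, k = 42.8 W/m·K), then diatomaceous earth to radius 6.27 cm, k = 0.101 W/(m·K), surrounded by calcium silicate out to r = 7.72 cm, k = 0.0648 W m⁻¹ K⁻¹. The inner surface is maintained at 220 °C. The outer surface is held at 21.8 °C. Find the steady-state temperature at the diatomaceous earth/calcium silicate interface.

Treat each layer as a resistance in series:
  R'_carbon steel = ln(0.0389/0.0353)/(2πk) = 0.09711/(2π·42.8) = 3.611×10^-4 m·K/W
  R'_diatomaceous earth = ln(0.0627/0.0389)/(2πk) = 0.4774/(2π·0.101) = 0.7522 m·K/W
  R'_calcium silicate = ln(0.0772/0.0627)/(2πk) = 0.2080/(2π·0.0648) = 0.5110 m·K/W
ΣR = 3.611×10^-4 + 0.7522 + 0.5110 = 1.264 m·K/W
Q' = ΔT/ΣR = (220 °C − 21.8 °C)/1.264 = 156.8 W/m
From the inner boundary to the diatomaceous earth/calcium silicate interface, ΣR_partial = 0.7526 m·K/W.
T_interface = T_in − Q'·ΣR_partial = 220 °C − (156.8)(0.7526) = 102 °C

T = 102 °C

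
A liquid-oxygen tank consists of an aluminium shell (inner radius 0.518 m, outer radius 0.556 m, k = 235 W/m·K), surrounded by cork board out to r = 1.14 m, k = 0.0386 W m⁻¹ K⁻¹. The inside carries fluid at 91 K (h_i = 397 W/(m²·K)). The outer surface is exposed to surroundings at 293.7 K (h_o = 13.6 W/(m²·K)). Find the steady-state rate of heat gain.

Treat each layer as a resistance in series:
  R_conv,in = 1/(4πr²h) = 1/(4π·0.518²·397) = 7.470×10^-4 K/W
  R_aluminium = (1/0.518 − 1/0.556)/(4πk) = 0.1319/(4π·235) = 4.468×10^-5 K/W
  R_cork board = (1/0.556 − 1/1.14)/(4πk) = 0.9214/(4π·0.0386) = 1.899 K/W
  R_conv,out = 1/(4πr²h) = 1/(4π·1.14²·13.6) = 0.004502 K/W
ΣR = 7.470×10^-4 + 4.468×10^-5 + 1.899 + 0.004502 = 1.904 K/W
Q = ΔT/ΣR = (91 K − 293.7 K)/1.904 = -106 W
(Negative Q ⇒ heat flows inward; heat gain = 106 W.)

Q = 106 W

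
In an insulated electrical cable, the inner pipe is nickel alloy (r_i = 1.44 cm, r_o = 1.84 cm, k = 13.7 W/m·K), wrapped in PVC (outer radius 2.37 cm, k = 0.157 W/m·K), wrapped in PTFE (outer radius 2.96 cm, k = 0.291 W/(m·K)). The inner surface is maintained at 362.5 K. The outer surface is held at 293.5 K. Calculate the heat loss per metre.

Q' = 181 W/m

Resistance network (inner→outer):
  R'_nickel alloy = ln(0.0184/0.0144)/(2πk) = 0.2451/(2π·13.7) = 0.002848 m·K/W
  R'_PVC = ln(0.0237/0.0184)/(2πk) = 0.2531/(2π·0.157) = 0.2566 m·K/W
  R'_PTFE = ln(0.0296/0.0237)/(2πk) = 0.2223/(2π·0.291) = 0.1216 m·K/W
ΣR = 0.002848 + 0.2566 + 0.1216 = 0.3810 m·K/W
Q' = ΔT/ΣR = (362.5 K − 293.5 K)/0.3810 = 181 W/m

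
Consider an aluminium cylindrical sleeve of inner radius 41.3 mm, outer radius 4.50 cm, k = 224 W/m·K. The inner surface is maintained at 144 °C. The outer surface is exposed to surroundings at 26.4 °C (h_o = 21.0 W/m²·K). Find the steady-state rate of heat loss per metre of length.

Treat each layer as a resistance in series:
  R'_aluminium = ln(0.0450/0.0413)/(2πk) = 0.08580/(2π·224) = 6.096×10^-5 m·K/W
  R'_conv,out = 1/(2πr h) = 1/(2π·0.0450·21.0) = 0.1684 m·K/W
ΣR = 6.096×10^-5 + 0.1684 = 0.1685 m·K/W
Q' = ΔT/ΣR = (144 °C − 26.4 °C)/0.1685 = 698 W/m

Q' = 698 W/m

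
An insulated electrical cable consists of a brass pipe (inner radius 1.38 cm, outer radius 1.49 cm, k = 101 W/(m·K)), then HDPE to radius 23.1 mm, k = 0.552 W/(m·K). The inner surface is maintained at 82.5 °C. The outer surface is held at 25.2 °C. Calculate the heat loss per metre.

Resistance network (inner→outer):
  R'_brass = ln(0.0149/0.0138)/(2πk) = 0.07669/(2π·101) = 1.209×10^-4 m·K/W
  R'_HDPE = ln(0.0231/0.0149)/(2πk) = 0.4385/(2π·0.552) = 0.1264 m·K/W
ΣR = 1.209×10^-4 + 0.1264 = 0.1265 m·K/W
Q' = ΔT/ΣR = (82.5 °C − 25.2 °C)/0.1265 = 453 W/m

Q' = 453 W/m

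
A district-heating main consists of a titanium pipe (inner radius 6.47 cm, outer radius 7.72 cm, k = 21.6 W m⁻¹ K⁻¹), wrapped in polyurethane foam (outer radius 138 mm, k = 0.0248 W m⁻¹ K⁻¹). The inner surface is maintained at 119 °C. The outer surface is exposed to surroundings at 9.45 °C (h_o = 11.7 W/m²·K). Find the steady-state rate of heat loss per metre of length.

Treat each layer as a resistance in series:
  R'_titanium = ln(0.0772/0.0647)/(2πk) = 0.1766/(2π·21.6) = 0.001302 m·K/W
  R'_polyurethane foam = ln(0.138/0.0772)/(2πk) = 0.5809/(2π·0.0248) = 3.728 m·K/W
  R'_conv,out = 1/(2πr h) = 1/(2π·0.138·11.7) = 0.09857 m·K/W
ΣR = 0.001302 + 3.728 + 0.09857 = 3.828 m·K/W
Q' = ΔT/ΣR = (119 °C − 9.45 °C)/3.828 = 28.6 W/m

Q' = 28.6 W/m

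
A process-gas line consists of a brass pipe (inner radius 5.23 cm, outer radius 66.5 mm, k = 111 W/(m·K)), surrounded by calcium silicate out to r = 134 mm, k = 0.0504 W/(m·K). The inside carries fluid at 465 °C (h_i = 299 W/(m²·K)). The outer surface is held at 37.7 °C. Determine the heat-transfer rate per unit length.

Resistance network (inner→outer):
  R'_conv,in = 1/(2πr h) = 1/(2π·0.0523·299) = 0.01018 m·K/W
  R'_brass = ln(0.0665/0.0523)/(2πk) = 0.2402/(2π·111) = 3.444×10^-4 m·K/W
  R'_calcium silicate = ln(0.134/0.0665)/(2πk) = 0.7006/(2π·0.0504) = 2.212 m·K/W
ΣR = 0.01018 + 3.444×10^-4 + 2.212 = 2.223 m·K/W
Q' = ΔT/ΣR = (465 °C − 37.7 °C)/2.223 = 192 W/m

Q' = 192 W/m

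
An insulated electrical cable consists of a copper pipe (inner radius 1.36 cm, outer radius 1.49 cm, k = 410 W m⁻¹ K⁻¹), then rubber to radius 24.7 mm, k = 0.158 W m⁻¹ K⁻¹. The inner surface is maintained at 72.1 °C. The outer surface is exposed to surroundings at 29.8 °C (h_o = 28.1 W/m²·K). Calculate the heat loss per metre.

Q' = 57.3 W/m

Resistance network (inner→outer):
  R'_copper = ln(0.0149/0.0136)/(2πk) = 0.09129/(2π·410) = 3.544×10^-5 m·K/W
  R'_rubber = ln(0.0247/0.0149)/(2πk) = 0.5054/(2π·0.158) = 0.5091 m·K/W
  R'_conv,out = 1/(2πr h) = 1/(2π·0.0247·28.1) = 0.2293 m·K/W
ΣR = 3.544×10^-5 + 0.5091 + 0.2293 = 0.7384 m·K/W
Q' = ΔT/ΣR = (72.1 °C − 29.8 °C)/0.7384 = 57.3 W/m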